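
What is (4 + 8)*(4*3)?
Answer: 144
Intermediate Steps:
(4 + 8)*(4*3) = 12*12 = 144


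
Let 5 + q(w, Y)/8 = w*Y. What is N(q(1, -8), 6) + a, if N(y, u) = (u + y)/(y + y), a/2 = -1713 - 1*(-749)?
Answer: -200463/104 ≈ -1927.5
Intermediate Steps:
q(w, Y) = -40 + 8*Y*w (q(w, Y) = -40 + 8*(w*Y) = -40 + 8*(Y*w) = -40 + 8*Y*w)
a = -1928 (a = 2*(-1713 - 1*(-749)) = 2*(-1713 + 749) = 2*(-964) = -1928)
N(y, u) = (u + y)/(2*y) (N(y, u) = (u + y)/((2*y)) = (u + y)*(1/(2*y)) = (u + y)/(2*y))
N(q(1, -8), 6) + a = (6 + (-40 + 8*(-8)*1))/(2*(-40 + 8*(-8)*1)) - 1928 = (6 + (-40 - 64))/(2*(-40 - 64)) - 1928 = (½)*(6 - 104)/(-104) - 1928 = (½)*(-1/104)*(-98) - 1928 = 49/104 - 1928 = -200463/104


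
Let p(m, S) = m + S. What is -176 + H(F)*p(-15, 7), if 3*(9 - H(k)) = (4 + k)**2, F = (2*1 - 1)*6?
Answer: 56/3 ≈ 18.667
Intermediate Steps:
p(m, S) = S + m
F = 6 (F = (2 - 1)*6 = 1*6 = 6)
H(k) = 9 - (4 + k)**2/3
-176 + H(F)*p(-15, 7) = -176 + (9 - (4 + 6)**2/3)*(7 - 15) = -176 + (9 - 1/3*10**2)*(-8) = -176 + (9 - 1/3*100)*(-8) = -176 + (9 - 100/3)*(-8) = -176 - 73/3*(-8) = -176 + 584/3 = 56/3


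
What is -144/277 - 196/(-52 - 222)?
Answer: 7418/37949 ≈ 0.19547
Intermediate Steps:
-144/277 - 196/(-52 - 222) = -144*1/277 - 196/(-274) = -144/277 - 196*(-1/274) = -144/277 + 98/137 = 7418/37949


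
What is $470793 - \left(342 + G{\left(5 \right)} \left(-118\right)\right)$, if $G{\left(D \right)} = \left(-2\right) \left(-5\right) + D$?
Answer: $472221$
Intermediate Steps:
$G{\left(D \right)} = 10 + D$
$470793 - \left(342 + G{\left(5 \right)} \left(-118\right)\right) = 470793 - \left(342 + \left(10 + 5\right) \left(-118\right)\right) = 470793 - \left(342 + 15 \left(-118\right)\right) = 470793 - \left(342 - 1770\right) = 470793 - -1428 = 470793 + 1428 = 472221$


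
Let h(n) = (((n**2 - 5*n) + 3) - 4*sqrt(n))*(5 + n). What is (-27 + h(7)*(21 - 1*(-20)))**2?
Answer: 96616737 - 32814432*sqrt(7) ≈ 9.7979e+6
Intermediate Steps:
h(n) = (5 + n)*(3 + n**2 - 5*n - 4*sqrt(n)) (h(n) = ((3 + n**2 - 5*n) - 4*sqrt(n))*(5 + n) = (3 + n**2 - 5*n - 4*sqrt(n))*(5 + n) = (5 + n)*(3 + n**2 - 5*n - 4*sqrt(n)))
(-27 + h(7)*(21 - 1*(-20)))**2 = (-27 + (15 + 7**3 - 22*7 - 20*sqrt(7) - 28*sqrt(7))*(21 - 1*(-20)))**2 = (-27 + (15 + 343 - 154 - 20*sqrt(7) - 28*sqrt(7))*(21 + 20))**2 = (-27 + (15 + 343 - 154 - 20*sqrt(7) - 28*sqrt(7))*41)**2 = (-27 + (204 - 48*sqrt(7))*41)**2 = (-27 + (8364 - 1968*sqrt(7)))**2 = (8337 - 1968*sqrt(7))**2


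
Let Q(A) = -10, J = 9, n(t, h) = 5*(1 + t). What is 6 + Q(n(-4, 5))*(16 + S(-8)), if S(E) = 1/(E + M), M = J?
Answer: -164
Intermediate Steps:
n(t, h) = 5 + 5*t
M = 9
S(E) = 1/(9 + E) (S(E) = 1/(E + 9) = 1/(9 + E))
6 + Q(n(-4, 5))*(16 + S(-8)) = 6 - 10*(16 + 1/(9 - 8)) = 6 - 10*(16 + 1/1) = 6 - 10*(16 + 1) = 6 - 10*17 = 6 - 170 = -164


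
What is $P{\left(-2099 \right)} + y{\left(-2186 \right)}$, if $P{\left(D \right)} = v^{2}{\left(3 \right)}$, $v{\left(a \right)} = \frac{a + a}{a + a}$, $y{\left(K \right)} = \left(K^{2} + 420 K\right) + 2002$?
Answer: $3862479$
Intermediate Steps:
$y{\left(K \right)} = 2002 + K^{2} + 420 K$
$v{\left(a \right)} = 1$ ($v{\left(a \right)} = \frac{2 a}{2 a} = 2 a \frac{1}{2 a} = 1$)
$P{\left(D \right)} = 1$ ($P{\left(D \right)} = 1^{2} = 1$)
$P{\left(-2099 \right)} + y{\left(-2186 \right)} = 1 + \left(2002 + \left(-2186\right)^{2} + 420 \left(-2186\right)\right) = 1 + \left(2002 + 4778596 - 918120\right) = 1 + 3862478 = 3862479$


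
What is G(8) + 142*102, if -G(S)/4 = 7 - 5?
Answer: 14476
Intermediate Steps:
G(S) = -8 (G(S) = -4*(7 - 5) = -4*2 = -8)
G(8) + 142*102 = -8 + 142*102 = -8 + 14484 = 14476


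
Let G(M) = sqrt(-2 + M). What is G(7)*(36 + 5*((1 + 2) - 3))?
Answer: 36*sqrt(5) ≈ 80.498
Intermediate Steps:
G(7)*(36 + 5*((1 + 2) - 3)) = sqrt(-2 + 7)*(36 + 5*((1 + 2) - 3)) = sqrt(5)*(36 + 5*(3 - 3)) = sqrt(5)*(36 + 5*0) = sqrt(5)*(36 + 0) = sqrt(5)*36 = 36*sqrt(5)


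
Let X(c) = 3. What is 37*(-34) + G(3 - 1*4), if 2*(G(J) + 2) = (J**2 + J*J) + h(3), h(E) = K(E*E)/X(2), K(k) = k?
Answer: -2515/2 ≈ -1257.5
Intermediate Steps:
h(E) = E**2/3 (h(E) = (E*E)/3 = E**2*(1/3) = E**2/3)
G(J) = -1/2 + J**2 (G(J) = -2 + ((J**2 + J*J) + (1/3)*3**2)/2 = -2 + ((J**2 + J**2) + (1/3)*9)/2 = -2 + (2*J**2 + 3)/2 = -2 + (3 + 2*J**2)/2 = -2 + (3/2 + J**2) = -1/2 + J**2)
37*(-34) + G(3 - 1*4) = 37*(-34) + (-1/2 + (3 - 1*4)**2) = -1258 + (-1/2 + (3 - 4)**2) = -1258 + (-1/2 + (-1)**2) = -1258 + (-1/2 + 1) = -1258 + 1/2 = -2515/2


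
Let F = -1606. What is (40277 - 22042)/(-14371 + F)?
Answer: -18235/15977 ≈ -1.1413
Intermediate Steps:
(40277 - 22042)/(-14371 + F) = (40277 - 22042)/(-14371 - 1606) = 18235/(-15977) = 18235*(-1/15977) = -18235/15977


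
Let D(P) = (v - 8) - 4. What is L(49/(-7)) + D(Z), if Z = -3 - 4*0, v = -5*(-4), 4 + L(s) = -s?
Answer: 11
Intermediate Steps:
L(s) = -4 - s
v = 20
Z = -3 (Z = -3 + 0 = -3)
D(P) = 8 (D(P) = (20 - 8) - 4 = 12 - 4 = 8)
L(49/(-7)) + D(Z) = (-4 - 49/(-7)) + 8 = (-4 - 49*(-1)/7) + 8 = (-4 - 1*(-7)) + 8 = (-4 + 7) + 8 = 3 + 8 = 11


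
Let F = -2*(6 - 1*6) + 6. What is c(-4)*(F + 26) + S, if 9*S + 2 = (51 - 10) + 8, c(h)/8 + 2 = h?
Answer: -13777/9 ≈ -1530.8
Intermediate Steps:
F = 6 (F = -2*(6 - 6) + 6 = -2*0 + 6 = 0 + 6 = 6)
c(h) = -16 + 8*h
S = 47/9 (S = -2/9 + ((51 - 10) + 8)/9 = -2/9 + (41 + 8)/9 = -2/9 + (1/9)*49 = -2/9 + 49/9 = 47/9 ≈ 5.2222)
c(-4)*(F + 26) + S = (-16 + 8*(-4))*(6 + 26) + 47/9 = (-16 - 32)*32 + 47/9 = -48*32 + 47/9 = -1536 + 47/9 = -13777/9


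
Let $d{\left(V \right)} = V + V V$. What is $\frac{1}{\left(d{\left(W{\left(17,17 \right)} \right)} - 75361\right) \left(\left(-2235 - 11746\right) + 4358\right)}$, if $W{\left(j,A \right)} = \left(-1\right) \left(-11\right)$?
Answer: $\frac{1}{723928667} \approx 1.3814 \cdot 10^{-9}$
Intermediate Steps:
$W{\left(j,A \right)} = 11$
$d{\left(V \right)} = V + V^{2}$
$\frac{1}{\left(d{\left(W{\left(17,17 \right)} \right)} - 75361\right) \left(\left(-2235 - 11746\right) + 4358\right)} = \frac{1}{\left(11 \left(1 + 11\right) - 75361\right) \left(\left(-2235 - 11746\right) + 4358\right)} = \frac{1}{\left(11 \cdot 12 - 75361\right) \left(-13981 + 4358\right)} = \frac{1}{\left(132 - 75361\right) \left(-9623\right)} = \frac{1}{-75229} \left(- \frac{1}{9623}\right) = \left(- \frac{1}{75229}\right) \left(- \frac{1}{9623}\right) = \frac{1}{723928667}$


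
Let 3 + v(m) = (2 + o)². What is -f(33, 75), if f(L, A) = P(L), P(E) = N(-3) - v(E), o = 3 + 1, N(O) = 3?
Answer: 30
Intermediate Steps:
o = 4
v(m) = 33 (v(m) = -3 + (2 + 4)² = -3 + 6² = -3 + 36 = 33)
P(E) = -30 (P(E) = 3 - 1*33 = 3 - 33 = -30)
f(L, A) = -30
-f(33, 75) = -1*(-30) = 30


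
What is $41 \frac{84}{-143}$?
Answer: $- \frac{3444}{143} \approx -24.084$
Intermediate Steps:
$41 \frac{84}{-143} = 41 \cdot 84 \left(- \frac{1}{143}\right) = 41 \left(- \frac{84}{143}\right) = - \frac{3444}{143}$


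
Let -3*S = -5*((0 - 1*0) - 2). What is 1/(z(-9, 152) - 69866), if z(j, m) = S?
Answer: -3/209608 ≈ -1.4312e-5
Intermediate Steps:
S = -10/3 (S = -(-5)*((0 - 1*0) - 2)/3 = -(-5)*((0 + 0) - 2)/3 = -(-5)*(0 - 2)/3 = -(-5)*(-2)/3 = -⅓*10 = -10/3 ≈ -3.3333)
z(j, m) = -10/3
1/(z(-9, 152) - 69866) = 1/(-10/3 - 69866) = 1/(-209608/3) = -3/209608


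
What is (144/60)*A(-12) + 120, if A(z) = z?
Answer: 456/5 ≈ 91.200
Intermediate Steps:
(144/60)*A(-12) + 120 = (144/60)*(-12) + 120 = (144*(1/60))*(-12) + 120 = (12/5)*(-12) + 120 = -144/5 + 120 = 456/5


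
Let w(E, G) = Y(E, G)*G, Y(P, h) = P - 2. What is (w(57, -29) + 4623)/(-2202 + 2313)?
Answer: 3028/111 ≈ 27.279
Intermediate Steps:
Y(P, h) = -2 + P
w(E, G) = G*(-2 + E) (w(E, G) = (-2 + E)*G = G*(-2 + E))
(w(57, -29) + 4623)/(-2202 + 2313) = (-29*(-2 + 57) + 4623)/(-2202 + 2313) = (-29*55 + 4623)/111 = (-1595 + 4623)*(1/111) = 3028*(1/111) = 3028/111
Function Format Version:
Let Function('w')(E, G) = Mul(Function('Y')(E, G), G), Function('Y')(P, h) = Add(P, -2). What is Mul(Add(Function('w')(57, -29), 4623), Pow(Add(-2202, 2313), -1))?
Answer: Rational(3028, 111) ≈ 27.279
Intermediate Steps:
Function('Y')(P, h) = Add(-2, P)
Function('w')(E, G) = Mul(G, Add(-2, E)) (Function('w')(E, G) = Mul(Add(-2, E), G) = Mul(G, Add(-2, E)))
Mul(Add(Function('w')(57, -29), 4623), Pow(Add(-2202, 2313), -1)) = Mul(Add(Mul(-29, Add(-2, 57)), 4623), Pow(Add(-2202, 2313), -1)) = Mul(Add(Mul(-29, 55), 4623), Pow(111, -1)) = Mul(Add(-1595, 4623), Rational(1, 111)) = Mul(3028, Rational(1, 111)) = Rational(3028, 111)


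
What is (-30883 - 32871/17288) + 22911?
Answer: -137852807/17288 ≈ -7973.9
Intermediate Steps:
(-30883 - 32871/17288) + 22911 = -533938175/17288 + 22911 = -137852807/17288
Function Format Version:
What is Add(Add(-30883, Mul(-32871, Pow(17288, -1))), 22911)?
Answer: Rational(-137852807, 17288) ≈ -7973.9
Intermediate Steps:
Add(Add(-30883, Mul(-32871, Pow(17288, -1))), 22911) = Add(Add(-30883, Mul(-32871, Rational(1, 17288))), 22911) = Add(Add(-30883, Rational(-32871, 17288)), 22911) = Add(Rational(-533938175, 17288), 22911) = Rational(-137852807, 17288)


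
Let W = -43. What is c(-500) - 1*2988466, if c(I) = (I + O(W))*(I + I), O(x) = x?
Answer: -2445466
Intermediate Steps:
c(I) = 2*I*(-43 + I) (c(I) = (I - 43)*(I + I) = (-43 + I)*(2*I) = 2*I*(-43 + I))
c(-500) - 1*2988466 = 2*(-500)*(-43 - 500) - 1*2988466 = 2*(-500)*(-543) - 2988466 = 543000 - 2988466 = -2445466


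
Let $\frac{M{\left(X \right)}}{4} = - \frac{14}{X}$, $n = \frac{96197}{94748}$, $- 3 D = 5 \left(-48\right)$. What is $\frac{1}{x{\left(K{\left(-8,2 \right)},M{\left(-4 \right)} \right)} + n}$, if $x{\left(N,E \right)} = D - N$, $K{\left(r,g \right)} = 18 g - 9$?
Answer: $\frac{94748}{5117841} \approx 0.018513$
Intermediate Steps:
$K{\left(r,g \right)} = -9 + 18 g$
$D = 80$ ($D = - \frac{5 \left(-48\right)}{3} = \left(- \frac{1}{3}\right) \left(-240\right) = 80$)
$n = \frac{96197}{94748}$ ($n = 96197 \cdot \frac{1}{94748} = \frac{96197}{94748} \approx 1.0153$)
$M{\left(X \right)} = - \frac{56}{X}$ ($M{\left(X \right)} = 4 \left(- \frac{14}{X}\right) = - \frac{56}{X}$)
$x{\left(N,E \right)} = 80 - N$
$\frac{1}{x{\left(K{\left(-8,2 \right)},M{\left(-4 \right)} \right)} + n} = \frac{1}{\left(80 - \left(-9 + 18 \cdot 2\right)\right) + \frac{96197}{94748}} = \frac{1}{\left(80 - \left(-9 + 36\right)\right) + \frac{96197}{94748}} = \frac{1}{\left(80 - 27\right) + \frac{96197}{94748}} = \frac{1}{53 + \frac{96197}{94748}} = \frac{1}{\frac{5117841}{94748}} = \frac{94748}{5117841}$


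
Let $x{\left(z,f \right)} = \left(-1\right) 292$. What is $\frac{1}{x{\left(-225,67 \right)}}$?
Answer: $- \frac{1}{292} \approx -0.0034247$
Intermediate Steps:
$x{\left(z,f \right)} = -292$
$\frac{1}{x{\left(-225,67 \right)}} = \frac{1}{-292} = - \frac{1}{292}$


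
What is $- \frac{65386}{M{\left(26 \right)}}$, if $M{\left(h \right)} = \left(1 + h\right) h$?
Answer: $- \frac{32693}{351} \approx -93.142$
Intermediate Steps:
$M{\left(h \right)} = h \left(1 + h\right)$
$- \frac{65386}{M{\left(26 \right)}} = - \frac{65386}{26 \left(1 + 26\right)} = - \frac{65386}{26 \cdot 27} = - \frac{65386}{702} = \left(-65386\right) \frac{1}{702} = - \frac{32693}{351}$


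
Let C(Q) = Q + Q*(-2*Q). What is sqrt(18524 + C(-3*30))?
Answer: sqrt(2234) ≈ 47.265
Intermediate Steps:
C(Q) = Q - 2*Q**2
sqrt(18524 + C(-3*30)) = sqrt(18524 + (-3*30)*(1 - (-6)*30)) = sqrt(18524 - 90*(1 - 2*(-90))) = sqrt(18524 - 90*(1 + 180)) = sqrt(18524 - 90*181) = sqrt(18524 - 16290) = sqrt(2234)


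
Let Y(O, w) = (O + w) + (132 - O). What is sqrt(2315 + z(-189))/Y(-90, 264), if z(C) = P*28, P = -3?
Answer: sqrt(2231)/396 ≈ 0.11928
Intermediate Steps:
z(C) = -84 (z(C) = -3*28 = -84)
Y(O, w) = 132 + w
sqrt(2315 + z(-189))/Y(-90, 264) = sqrt(2315 - 84)/(132 + 264) = sqrt(2231)/396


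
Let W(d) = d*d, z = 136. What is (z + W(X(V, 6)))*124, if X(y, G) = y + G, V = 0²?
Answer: 21328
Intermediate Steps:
V = 0
X(y, G) = G + y
W(d) = d²
(z + W(X(V, 6)))*124 = (136 + (6 + 0)²)*124 = (136 + 6²)*124 = (136 + 36)*124 = 172*124 = 21328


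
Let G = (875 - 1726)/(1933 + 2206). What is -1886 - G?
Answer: -7805303/4139 ≈ -1885.8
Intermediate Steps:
G = -851/4139 ≈ -0.20561
-1886 - G = -1886 - 1*(-851/4139) = -1886 + 851/4139 = -7805303/4139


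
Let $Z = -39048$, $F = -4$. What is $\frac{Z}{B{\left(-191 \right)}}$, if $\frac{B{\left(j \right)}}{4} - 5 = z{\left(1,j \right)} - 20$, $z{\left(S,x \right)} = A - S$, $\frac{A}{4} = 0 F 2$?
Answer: $\frac{4881}{8} \approx 610.13$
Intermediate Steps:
$A = 0$ ($A = 4 \cdot 0 \left(-4\right) 2 = 4 \cdot 0 \cdot 2 = 4 \cdot 0 = 0$)
$z{\left(S,x \right)} = - S$ ($z{\left(S,x \right)} = 0 - S = - S$)
$B{\left(j \right)} = -64$ ($B{\left(j \right)} = 20 + 4 \left(\left(-1\right) 1 - 20\right) = 20 + 4 \left(-1 - 20\right) = 20 + 4 \left(-21\right) = 20 - 84 = -64$)
$\frac{Z}{B{\left(-191 \right)}} = - \frac{39048}{-64} = \left(-39048\right) \left(- \frac{1}{64}\right) = \frac{4881}{8}$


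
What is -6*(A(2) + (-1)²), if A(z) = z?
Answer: -18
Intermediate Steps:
-6*(A(2) + (-1)²) = -6*(2 + (-1)²) = -6*(2 + 1) = -6*3 = -18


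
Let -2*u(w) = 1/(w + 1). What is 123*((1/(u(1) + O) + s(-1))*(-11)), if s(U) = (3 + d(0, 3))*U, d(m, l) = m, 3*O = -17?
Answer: 304425/71 ≈ 4287.7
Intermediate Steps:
O = -17/3 (O = (⅓)*(-17) = -17/3 ≈ -5.6667)
u(w) = -1/(2*(1 + w)) (u(w) = -1/(2*(w + 1)) = -1/(2*(1 + w)))
s(U) = 3*U (s(U) = (3 + 0)*U = 3*U)
123*((1/(u(1) + O) + s(-1))*(-11)) = 123*((1/(-1/(2 + 2*1) - 17/3) + 3*(-1))*(-11)) = 123*((1/(-1/(2 + 2) - 17/3) - 3)*(-11)) = 123*((1/(-1/4 - 17/3) - 3)*(-11)) = 123*((1/(-1*¼ - 17/3) - 3)*(-11)) = 123*((1/(-¼ - 17/3) - 3)*(-11)) = 123*((1/(-71/12) - 3)*(-11)) = 123*((-12/71 - 3)*(-11)) = 123*(-225/71*(-11)) = 123*(2475/71) = 304425/71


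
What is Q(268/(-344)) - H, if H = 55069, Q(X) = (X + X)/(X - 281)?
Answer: -1334486943/24233 ≈ -55069.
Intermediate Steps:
Q(X) = 2*X/(-281 + X) (Q(X) = (2*X)/(-281 + X) = 2*X/(-281 + X))
Q(268/(-344)) - H = 2*(268/(-344))/(-281 + 268/(-344)) - 1*55069 = 2*(268*(-1/344))/(-281 + 268*(-1/344)) - 55069 = 2*(-67/86)/(-281 - 67/86) - 55069 = 2*(-67/86)/(-24233/86) - 55069 = 2*(-67/86)*(-86/24233) - 55069 = 134/24233 - 55069 = -1334486943/24233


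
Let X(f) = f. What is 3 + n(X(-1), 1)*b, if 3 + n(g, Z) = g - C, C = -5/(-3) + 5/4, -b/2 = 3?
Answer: 89/2 ≈ 44.500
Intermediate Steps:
b = -6 (b = -2*3 = -6)
C = 35/12 (C = -5*(-⅓) + 5*(¼) = 5/3 + 5/4 = 35/12 ≈ 2.9167)
n(g, Z) = -71/12 + g (n(g, Z) = -3 + (g - 1*35/12) = -3 + (g - 35/12) = -3 + (-35/12 + g) = -71/12 + g)
3 + n(X(-1), 1)*b = 3 + (-71/12 - 1)*(-6) = 3 - 83/12*(-6) = 3 + 83/2 = 89/2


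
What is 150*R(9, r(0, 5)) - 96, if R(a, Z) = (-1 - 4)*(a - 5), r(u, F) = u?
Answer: -3096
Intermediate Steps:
R(a, Z) = 25 - 5*a (R(a, Z) = -5*(-5 + a) = 25 - 5*a)
150*R(9, r(0, 5)) - 96 = 150*(25 - 5*9) - 96 = 150*(25 - 45) - 96 = 150*(-20) - 96 = -3000 - 96 = -3096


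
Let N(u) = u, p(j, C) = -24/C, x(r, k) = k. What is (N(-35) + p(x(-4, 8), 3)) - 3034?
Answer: -3077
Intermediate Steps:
(N(-35) + p(x(-4, 8), 3)) - 3034 = (-35 - 24/3) - 3034 = (-35 - 24*⅓) - 3034 = (-35 - 8) - 3034 = -43 - 3034 = -3077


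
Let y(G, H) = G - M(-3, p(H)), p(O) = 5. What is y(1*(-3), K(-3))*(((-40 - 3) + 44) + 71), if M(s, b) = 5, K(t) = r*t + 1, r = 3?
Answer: -576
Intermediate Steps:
K(t) = 1 + 3*t (K(t) = 3*t + 1 = 1 + 3*t)
y(G, H) = -5 + G (y(G, H) = G - 1*5 = G - 5 = -5 + G)
y(1*(-3), K(-3))*(((-40 - 3) + 44) + 71) = (-5 + 1*(-3))*(((-40 - 3) + 44) + 71) = (-5 - 3)*((-43 + 44) + 71) = -8*(1 + 71) = -8*72 = -576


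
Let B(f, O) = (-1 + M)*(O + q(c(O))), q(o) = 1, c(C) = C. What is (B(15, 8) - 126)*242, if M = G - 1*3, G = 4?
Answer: -30492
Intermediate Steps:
M = 1 (M = 4 - 1*3 = 4 - 3 = 1)
B(f, O) = 0 (B(f, O) = (-1 + 1)*(O + 1) = 0*(1 + O) = 0)
(B(15, 8) - 126)*242 = (0 - 126)*242 = -126*242 = -30492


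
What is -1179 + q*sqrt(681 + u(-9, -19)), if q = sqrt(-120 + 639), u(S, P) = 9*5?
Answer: -1179 + 33*sqrt(346) ≈ -565.16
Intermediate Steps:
u(S, P) = 45
q = sqrt(519) ≈ 22.782
-1179 + q*sqrt(681 + u(-9, -19)) = -1179 + sqrt(519)*sqrt(681 + 45) = -1179 + sqrt(519)*sqrt(726) = -1179 + sqrt(519)*(11*sqrt(6)) = -1179 + 33*sqrt(346)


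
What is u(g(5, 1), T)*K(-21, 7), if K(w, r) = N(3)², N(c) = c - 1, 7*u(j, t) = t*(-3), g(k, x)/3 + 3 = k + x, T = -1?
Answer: 12/7 ≈ 1.7143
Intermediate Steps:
g(k, x) = -9 + 3*k + 3*x (g(k, x) = -9 + 3*(k + x) = -9 + (3*k + 3*x) = -9 + 3*k + 3*x)
u(j, t) = -3*t/7 (u(j, t) = (t*(-3))/7 = (-3*t)/7 = -3*t/7)
N(c) = -1 + c
K(w, r) = 4 (K(w, r) = (-1 + 3)² = 2² = 4)
u(g(5, 1), T)*K(-21, 7) = -3/7*(-1)*4 = (3/7)*4 = 12/7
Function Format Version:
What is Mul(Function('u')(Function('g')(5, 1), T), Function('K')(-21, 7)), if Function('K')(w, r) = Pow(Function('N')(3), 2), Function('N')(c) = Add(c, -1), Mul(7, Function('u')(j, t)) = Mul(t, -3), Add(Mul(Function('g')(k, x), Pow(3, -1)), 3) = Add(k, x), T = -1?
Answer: Rational(12, 7) ≈ 1.7143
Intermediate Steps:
Function('g')(k, x) = Add(-9, Mul(3, k), Mul(3, x)) (Function('g')(k, x) = Add(-9, Mul(3, Add(k, x))) = Add(-9, Add(Mul(3, k), Mul(3, x))) = Add(-9, Mul(3, k), Mul(3, x)))
Function('u')(j, t) = Mul(Rational(-3, 7), t) (Function('u')(j, t) = Mul(Rational(1, 7), Mul(t, -3)) = Mul(Rational(1, 7), Mul(-3, t)) = Mul(Rational(-3, 7), t))
Function('N')(c) = Add(-1, c)
Function('K')(w, r) = 4 (Function('K')(w, r) = Pow(Add(-1, 3), 2) = Pow(2, 2) = 4)
Mul(Function('u')(Function('g')(5, 1), T), Function('K')(-21, 7)) = Mul(Mul(Rational(-3, 7), -1), 4) = Mul(Rational(3, 7), 4) = Rational(12, 7)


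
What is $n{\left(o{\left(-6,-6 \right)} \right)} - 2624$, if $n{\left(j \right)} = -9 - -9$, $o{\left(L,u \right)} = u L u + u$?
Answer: $-2624$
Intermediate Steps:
$o{\left(L,u \right)} = u + L u^{2}$ ($o{\left(L,u \right)} = L u u + u = L u^{2} + u = u + L u^{2}$)
$n{\left(j \right)} = 0$ ($n{\left(j \right)} = -9 + 9 = 0$)
$n{\left(o{\left(-6,-6 \right)} \right)} - 2624 = 0 - 2624 = -2624$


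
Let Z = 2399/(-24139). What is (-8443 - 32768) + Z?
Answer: -994794728/24139 ≈ -41211.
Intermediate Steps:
Z = -2399/24139 (Z = 2399*(-1/24139) = -2399/24139 ≈ -0.099383)
(-8443 - 32768) + Z = (-8443 - 32768) - 2399/24139 = -41211 - 2399/24139 = -994794728/24139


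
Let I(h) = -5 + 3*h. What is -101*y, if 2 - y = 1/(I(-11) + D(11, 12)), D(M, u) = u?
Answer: -5353/26 ≈ -205.88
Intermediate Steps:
y = 53/26 (y = 2 - 1/((-5 + 3*(-11)) + 12) = 2 - 1/((-5 - 33) + 12) = 2 - 1/(-38 + 12) = 2 - 1/(-26) = 2 - 1*(-1/26) = 2 + 1/26 = 53/26 ≈ 2.0385)
-101*y = -101*53/26 = -5353/26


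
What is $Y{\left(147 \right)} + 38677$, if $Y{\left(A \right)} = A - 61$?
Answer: $38763$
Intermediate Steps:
$Y{\left(A \right)} = -61 + A$
$Y{\left(147 \right)} + 38677 = \left(-61 + 147\right) + 38677 = 86 + 38677 = 38763$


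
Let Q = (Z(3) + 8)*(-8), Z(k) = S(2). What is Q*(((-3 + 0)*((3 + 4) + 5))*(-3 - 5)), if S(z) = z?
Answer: -23040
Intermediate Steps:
Z(k) = 2
Q = -80 (Q = (2 + 8)*(-8) = 10*(-8) = -80)
Q*(((-3 + 0)*((3 + 4) + 5))*(-3 - 5)) = -80*(-3 + 0)*((3 + 4) + 5)*(-3 - 5) = -80*(-3*(7 + 5))*(-8) = -80*(-3*12)*(-8) = -(-2880)*(-8) = -80*288 = -23040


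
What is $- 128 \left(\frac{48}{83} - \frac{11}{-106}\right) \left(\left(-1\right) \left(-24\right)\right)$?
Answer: $- \frac{9217536}{4399} \approx -2095.4$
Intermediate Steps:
$- 128 \left(\frac{48}{83} - \frac{11}{-106}\right) \left(\left(-1\right) \left(-24\right)\right) = - 128 \left(48 \cdot \frac{1}{83} - - \frac{11}{106}\right) 24 = - 128 \left(\frac{48}{83} + \frac{11}{106}\right) 24 = \left(-128\right) \frac{6001}{8798} \cdot 24 = \left(- \frac{384064}{4399}\right) 24 = - \frac{9217536}{4399}$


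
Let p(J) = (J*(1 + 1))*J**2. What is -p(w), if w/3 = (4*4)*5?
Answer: -27648000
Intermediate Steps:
w = 240 (w = 3*((4*4)*5) = 3*(16*5) = 3*80 = 240)
p(J) = 2*J**3 (p(J) = (J*2)*J**2 = (2*J)*J**2 = 2*J**3)
-p(w) = -2*240**3 = -2*13824000 = -1*27648000 = -27648000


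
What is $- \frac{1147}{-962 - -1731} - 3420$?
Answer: $- \frac{2631127}{769} \approx -3421.5$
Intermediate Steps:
$- \frac{1147}{-962 - -1731} - 3420 = - \frac{1147}{-962 + 1731} - 3420 = - \frac{1147}{769} - 3420 = - \frac{2631127}{769}$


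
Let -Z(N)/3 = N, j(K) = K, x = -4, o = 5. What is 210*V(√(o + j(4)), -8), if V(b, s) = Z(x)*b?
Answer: 7560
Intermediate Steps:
Z(N) = -3*N
V(b, s) = 12*b (V(b, s) = (-3*(-4))*b = 12*b)
210*V(√(o + j(4)), -8) = 210*(12*√(5 + 4)) = 210*(12*√9) = 210*(12*3) = 210*36 = 7560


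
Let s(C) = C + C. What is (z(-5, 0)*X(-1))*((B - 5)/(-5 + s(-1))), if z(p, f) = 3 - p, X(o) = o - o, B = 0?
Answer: 0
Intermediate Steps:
X(o) = 0
s(C) = 2*C
(z(-5, 0)*X(-1))*((B - 5)/(-5 + s(-1))) = ((3 - 1*(-5))*0)*((0 - 5)/(-5 + 2*(-1))) = ((3 + 5)*0)*(-5/(-5 - 2)) = (8*0)*(-5/(-7)) = 0*(-5*(-⅐)) = 0*(5/7) = 0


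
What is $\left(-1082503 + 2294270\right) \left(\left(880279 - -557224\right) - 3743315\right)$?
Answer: $-2794106889804$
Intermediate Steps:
$\left(-1082503 + 2294270\right) \left(\left(880279 - -557224\right) - 3743315\right) = 1211767 \left(\left(880279 + 557224\right) - 3743315\right) = 1211767 \left(1437503 - 3743315\right) = 1211767 \left(-2305812\right) = -2794106889804$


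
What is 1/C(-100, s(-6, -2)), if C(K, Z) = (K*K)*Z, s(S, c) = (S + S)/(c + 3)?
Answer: -1/120000 ≈ -8.3333e-6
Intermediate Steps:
s(S, c) = 2*S/(3 + c) (s(S, c) = (2*S)/(3 + c) = 2*S/(3 + c))
C(K, Z) = Z*K² (C(K, Z) = K²*Z = Z*K²)
1/C(-100, s(-6, -2)) = 1/((2*(-6)/(3 - 2))*(-100)²) = 1/((2*(-6)/1)*10000) = 1/((2*(-6)*1)*10000) = 1/(-12*10000) = 1/(-120000) = -1/120000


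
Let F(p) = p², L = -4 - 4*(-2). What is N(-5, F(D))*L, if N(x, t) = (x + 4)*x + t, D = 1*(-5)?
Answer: 120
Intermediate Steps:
D = -5
L = 4 (L = -4 + 8 = 4)
N(x, t) = t + x*(4 + x) (N(x, t) = (4 + x)*x + t = x*(4 + x) + t = t + x*(4 + x))
N(-5, F(D))*L = ((-5)² + (-5)² + 4*(-5))*4 = (25 + 25 - 20)*4 = 30*4 = 120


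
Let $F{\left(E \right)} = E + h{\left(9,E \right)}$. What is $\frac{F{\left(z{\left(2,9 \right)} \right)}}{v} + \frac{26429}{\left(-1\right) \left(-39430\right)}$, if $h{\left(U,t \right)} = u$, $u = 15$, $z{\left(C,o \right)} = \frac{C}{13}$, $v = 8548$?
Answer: $\frac{1472331953}{2190809660} \approx 0.67205$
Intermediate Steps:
$z{\left(C,o \right)} = \frac{C}{13}$ ($z{\left(C,o \right)} = C \frac{1}{13} = \frac{C}{13}$)
$h{\left(U,t \right)} = 15$
$F{\left(E \right)} = 15 + E$ ($F{\left(E \right)} = E + 15 = 15 + E$)
$\frac{F{\left(z{\left(2,9 \right)} \right)}}{v} + \frac{26429}{\left(-1\right) \left(-39430\right)} = \frac{15 + \frac{1}{13} \cdot 2}{8548} + \frac{26429}{\left(-1\right) \left(-39430\right)} = \left(15 + \frac{2}{13}\right) \frac{1}{8548} + \frac{26429}{39430} = \frac{197}{13} \cdot \frac{1}{8548} + 26429 \cdot \frac{1}{39430} = \frac{197}{111124} + \frac{26429}{39430} = \frac{1472331953}{2190809660}$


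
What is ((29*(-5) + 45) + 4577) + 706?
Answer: 5183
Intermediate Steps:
((29*(-5) + 45) + 4577) + 706 = ((-145 + 45) + 4577) + 706 = (-100 + 4577) + 706 = 4477 + 706 = 5183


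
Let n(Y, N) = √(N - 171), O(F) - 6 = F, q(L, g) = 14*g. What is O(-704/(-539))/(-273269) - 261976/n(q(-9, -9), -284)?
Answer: -358/13390181 + 20152*I*√455/35 ≈ -2.6736e-5 + 12282.0*I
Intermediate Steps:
O(F) = 6 + F
n(Y, N) = √(-171 + N)
O(-704/(-539))/(-273269) - 261976/n(q(-9, -9), -284) = (6 - 704/(-539))/(-273269) - 261976/√(-171 - 284) = (6 - 704*(-1/539))*(-1/273269) - 261976*(-I*√455/455) = (6 + 64/49)*(-1/273269) - 261976*(-I*√455/455) = (358/49)*(-1/273269) - (-20152)*I*√455/35 = -358/13390181 + 20152*I*√455/35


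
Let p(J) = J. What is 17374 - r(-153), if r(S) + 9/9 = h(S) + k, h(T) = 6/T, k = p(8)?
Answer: 885719/51 ≈ 17367.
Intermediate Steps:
k = 8
r(S) = 7 + 6/S (r(S) = -1 + (6/S + 8) = -1 + (8 + 6/S) = 7 + 6/S)
17374 - r(-153) = 17374 - (7 + 6/(-153)) = 17374 - (7 + 6*(-1/153)) = 17374 - (7 - 2/51) = 17374 - 1*355/51 = 17374 - 355/51 = 885719/51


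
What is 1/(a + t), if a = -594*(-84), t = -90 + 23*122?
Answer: 1/52612 ≈ 1.9007e-5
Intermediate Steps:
t = 2716 (t = -90 + 2806 = 2716)
a = 49896
1/(a + t) = 1/(49896 + 2716) = 1/52612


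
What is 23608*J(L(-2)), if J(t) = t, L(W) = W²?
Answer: 94432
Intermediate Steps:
23608*J(L(-2)) = 23608*(-2)² = 23608*4 = 94432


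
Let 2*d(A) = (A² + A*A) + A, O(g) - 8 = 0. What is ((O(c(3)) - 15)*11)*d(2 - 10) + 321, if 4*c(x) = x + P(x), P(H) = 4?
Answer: -4299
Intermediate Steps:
c(x) = 1 + x/4 (c(x) = (x + 4)/4 = (4 + x)/4 = 1 + x/4)
O(g) = 8 (O(g) = 8 + 0 = 8)
d(A) = A² + A/2 (d(A) = ((A² + A*A) + A)/2 = ((A² + A²) + A)/2 = (2*A² + A)/2 = (A + 2*A²)/2 = A² + A/2)
((O(c(3)) - 15)*11)*d(2 - 10) + 321 = ((8 - 15)*11)*((2 - 10)*(½ + (2 - 10))) + 321 = (-7*11)*(-8*(½ - 8)) + 321 = -(-616)*(-15)/2 + 321 = -77*60 + 321 = -4620 + 321 = -4299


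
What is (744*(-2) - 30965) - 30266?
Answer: -62719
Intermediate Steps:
(744*(-2) - 30965) - 30266 = (-1488 - 30965) - 30266 = -32453 - 30266 = -62719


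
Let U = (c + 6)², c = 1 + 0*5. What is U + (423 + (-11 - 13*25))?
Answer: 136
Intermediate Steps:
c = 1 (c = 1 + 0 = 1)
U = 49 (U = (1 + 6)² = 7² = 49)
U + (423 + (-11 - 13*25)) = 49 + (423 + (-11 - 13*25)) = 49 + (423 + (-11 - 325)) = 49 + (423 - 336) = 49 + 87 = 136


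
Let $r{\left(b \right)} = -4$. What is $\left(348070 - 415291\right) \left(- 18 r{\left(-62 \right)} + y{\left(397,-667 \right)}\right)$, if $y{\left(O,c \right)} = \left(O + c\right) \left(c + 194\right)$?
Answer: $-8589633822$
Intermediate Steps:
$y{\left(O,c \right)} = \left(194 + c\right) \left(O + c\right)$ ($y{\left(O,c \right)} = \left(O + c\right) \left(194 + c\right) = \left(194 + c\right) \left(O + c\right)$)
$\left(348070 - 415291\right) \left(- 18 r{\left(-62 \right)} + y{\left(397,-667 \right)}\right) = \left(348070 - 415291\right) \left(\left(-18\right) \left(-4\right) + \left(\left(-667\right)^{2} + 194 \cdot 397 + 194 \left(-667\right) + 397 \left(-667\right)\right)\right) = - 67221 \left(72 + \left(444889 + 77018 - 129398 - 264799\right)\right) = - 67221 \left(72 + 127710\right) = \left(-67221\right) 127782 = -8589633822$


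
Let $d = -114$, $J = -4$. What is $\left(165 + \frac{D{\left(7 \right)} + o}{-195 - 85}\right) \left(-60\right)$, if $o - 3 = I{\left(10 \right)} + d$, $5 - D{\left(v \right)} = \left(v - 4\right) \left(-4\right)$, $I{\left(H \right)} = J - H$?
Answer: $- \frac{69462}{7} \approx -9923.1$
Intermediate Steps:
$I{\left(H \right)} = -4 - H$
$D{\left(v \right)} = -11 + 4 v$ ($D{\left(v \right)} = 5 - \left(v - 4\right) \left(-4\right) = 5 - \left(-4 + v\right) \left(-4\right) = 5 - \left(16 - 4 v\right) = 5 + \left(-16 + 4 v\right) = -11 + 4 v$)
$o = -125$ ($o = 3 - 128 = -125$)
$\left(165 + \frac{D{\left(7 \right)} + o}{-195 - 85}\right) \left(-60\right) = \left(165 + \frac{\left(-11 + 4 \cdot 7\right) - 125}{-195 - 85}\right) \left(-60\right) = \left(165 + \frac{\left(-11 + 28\right) - 125}{-280}\right) \left(-60\right) = \left(165 + \left(17 - 125\right) \left(- \frac{1}{280}\right)\right) \left(-60\right) = \left(165 - - \frac{27}{70}\right) \left(-60\right) = \left(165 + \frac{27}{70}\right) \left(-60\right) = \frac{11577}{70} \left(-60\right) = - \frac{69462}{7}$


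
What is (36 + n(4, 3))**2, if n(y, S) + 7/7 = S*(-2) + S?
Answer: 1024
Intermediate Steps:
n(y, S) = -1 - S (n(y, S) = -1 + (S*(-2) + S) = -1 + (-2*S + S) = -1 - S)
(36 + n(4, 3))**2 = (36 + (-1 - 1*3))**2 = (36 + (-1 - 3))**2 = (36 - 4)**2 = 32**2 = 1024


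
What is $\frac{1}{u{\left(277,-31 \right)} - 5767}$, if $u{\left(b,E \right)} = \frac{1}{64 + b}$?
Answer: $- \frac{341}{1966546} \approx -0.0001734$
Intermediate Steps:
$\frac{1}{u{\left(277,-31 \right)} - 5767} = \frac{1}{\frac{1}{64 + 277} - 5767} = \frac{1}{\frac{1}{341} - 5767} = \frac{1}{- \frac{1966546}{341}} = - \frac{341}{1966546}$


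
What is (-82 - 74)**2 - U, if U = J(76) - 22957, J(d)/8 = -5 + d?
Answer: 46725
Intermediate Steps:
J(d) = -40 + 8*d (J(d) = 8*(-5 + d) = -40 + 8*d)
U = -22389 (U = (-40 + 8*76) - 22957 = (-40 + 608) - 22957 = 568 - 22957 = -22389)
(-82 - 74)**2 - U = (-82 - 74)**2 - 1*(-22389) = (-156)**2 + 22389 = 24336 + 22389 = 46725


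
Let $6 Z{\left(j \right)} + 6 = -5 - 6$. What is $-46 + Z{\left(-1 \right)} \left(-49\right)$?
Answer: $\frac{557}{6} \approx 92.833$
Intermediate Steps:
$Z{\left(j \right)} = - \frac{17}{6}$ ($Z{\left(j \right)} = -1 + \frac{-5 - 6}{6} = -1 + \frac{1}{6} \left(-11\right) = -1 - \frac{11}{6} = - \frac{17}{6}$)
$-46 + Z{\left(-1 \right)} \left(-49\right) = -46 - - \frac{833}{6} = -46 + \frac{833}{6} = \frac{557}{6}$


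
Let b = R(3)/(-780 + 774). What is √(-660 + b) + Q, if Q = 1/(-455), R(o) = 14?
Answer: -1/455 + I*√5961/3 ≈ -0.0021978 + 25.736*I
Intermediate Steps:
b = -7/3 (b = 14/(-780 + 774) = 14/(-6) = 14*(-⅙) = -7/3 ≈ -2.3333)
Q = -1/455 ≈ -0.0021978
√(-660 + b) + Q = √(-660 - 7/3) - 1/455 = √(-1987/3) - 1/455 = I*√5961/3 - 1/455 = -1/455 + I*√5961/3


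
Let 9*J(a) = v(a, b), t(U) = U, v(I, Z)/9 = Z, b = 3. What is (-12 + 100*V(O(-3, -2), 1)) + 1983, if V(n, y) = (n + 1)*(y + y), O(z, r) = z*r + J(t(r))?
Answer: 3971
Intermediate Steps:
v(I, Z) = 9*Z
J(a) = 3 (J(a) = (9*3)/9 = (1/9)*27 = 3)
O(z, r) = 3 + r*z (O(z, r) = z*r + 3 = r*z + 3 = 3 + r*z)
V(n, y) = 2*y*(1 + n) (V(n, y) = (1 + n)*(2*y) = 2*y*(1 + n))
(-12 + 100*V(O(-3, -2), 1)) + 1983 = (-12 + 100*(2*1*(1 + (3 - 2*(-3))))) + 1983 = (-12 + 100*(2*1*(1 + (3 + 6)))) + 1983 = (-12 + 100*(2*1*(1 + 9))) + 1983 = (-12 + 100*(2*1*10)) + 1983 = (-12 + 100*20) + 1983 = (-12 + 2000) + 1983 = 1988 + 1983 = 3971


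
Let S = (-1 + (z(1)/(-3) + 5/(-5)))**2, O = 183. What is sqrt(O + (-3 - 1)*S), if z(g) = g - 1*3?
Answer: sqrt(1583)/3 ≈ 13.262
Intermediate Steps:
z(g) = -3 + g (z(g) = g - 3 = -3 + g)
S = 16/9 (S = (-1 + ((-3 + 1)/(-3) + 5/(-5)))**2 = (-1 + (-2*(-1/3) + 5*(-1/5)))**2 = (-1 + (2/3 - 1))**2 = (-1 - 1/3)**2 = (-4/3)**2 = 16/9 ≈ 1.7778)
sqrt(O + (-3 - 1)*S) = sqrt(183 + (-3 - 1)*(16/9)) = sqrt(183 - 4*16/9) = sqrt(183 - 64/9) = sqrt(1583/9) = sqrt(1583)/3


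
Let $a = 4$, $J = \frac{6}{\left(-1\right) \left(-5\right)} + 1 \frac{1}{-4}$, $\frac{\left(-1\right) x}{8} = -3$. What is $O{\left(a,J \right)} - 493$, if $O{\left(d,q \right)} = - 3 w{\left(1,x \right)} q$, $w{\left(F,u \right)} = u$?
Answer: $- \frac{2807}{5} \approx -561.4$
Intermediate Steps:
$x = 24$ ($x = \left(-8\right) \left(-3\right) = 24$)
$J = \frac{19}{20}$ ($J = \frac{6}{5} + 1 \left(- \frac{1}{4}\right) = 6 \cdot \frac{1}{5} - \frac{1}{4} = \frac{6}{5} - \frac{1}{4} = \frac{19}{20} \approx 0.95$)
$O{\left(d,q \right)} = - 72 q$ ($O{\left(d,q \right)} = \left(-3\right) 24 q = - 72 q$)
$O{\left(a,J \right)} - 493 = \left(-72\right) \frac{19}{20} - 493 = - \frac{342}{5} - 493 = - \frac{2807}{5}$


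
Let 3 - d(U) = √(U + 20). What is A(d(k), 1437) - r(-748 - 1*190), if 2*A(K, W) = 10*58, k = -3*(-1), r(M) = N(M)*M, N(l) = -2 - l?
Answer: 878258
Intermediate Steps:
r(M) = M*(-2 - M) (r(M) = (-2 - M)*M = M*(-2 - M))
k = 3
d(U) = 3 - √(20 + U) (d(U) = 3 - √(U + 20) = 3 - √(20 + U))
A(K, W) = 290 (A(K, W) = (10*58)/2 = (½)*580 = 290)
A(d(k), 1437) - r(-748 - 1*190) = 290 - (-1)*(-748 - 1*190)*(2 + (-748 - 1*190)) = 290 - (-1)*(-748 - 190)*(2 + (-748 - 190)) = 290 - (-1)*(-938)*(2 - 938) = 290 - (-1)*(-938)*(-936) = 290 - 1*(-877968) = 290 + 877968 = 878258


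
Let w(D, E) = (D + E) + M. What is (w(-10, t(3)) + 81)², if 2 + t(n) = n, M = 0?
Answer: 5184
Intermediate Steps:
t(n) = -2 + n
w(D, E) = D + E (w(D, E) = (D + E) + 0 = D + E)
(w(-10, t(3)) + 81)² = ((-10 + (-2 + 3)) + 81)² = ((-10 + 1) + 81)² = (-9 + 81)² = 72² = 5184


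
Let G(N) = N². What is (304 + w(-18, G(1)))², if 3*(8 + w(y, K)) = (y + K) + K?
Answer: 760384/9 ≈ 84487.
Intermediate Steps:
w(y, K) = -8 + y/3 + 2*K/3 (w(y, K) = -8 + ((y + K) + K)/3 = -8 + ((K + y) + K)/3 = -8 + (y + 2*K)/3 = -8 + (y/3 + 2*K/3) = -8 + y/3 + 2*K/3)
(304 + w(-18, G(1)))² = (304 + (-8 + (⅓)*(-18) + (⅔)*1²))² = (304 + (-8 - 6 + (⅔)*1))² = (304 + (-8 - 6 + ⅔))² = (304 - 40/3)² = (872/3)² = 760384/9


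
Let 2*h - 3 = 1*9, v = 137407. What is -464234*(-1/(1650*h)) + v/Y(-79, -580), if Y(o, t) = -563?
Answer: -549482779/2786850 ≈ -197.17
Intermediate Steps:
h = 6 (h = 3/2 + (1*9)/2 = 3/2 + (1/2)*9 = 3/2 + 9/2 = 6)
-464234*(-1/(1650*h)) + v/Y(-79, -580) = -464234/((6*50)*(-33)) + 137407/(-563) = -464234/(300*(-33)) + 137407*(-1/563) = -464234/(-9900) - 137407/563 = -464234*(-1/9900) - 137407/563 = 232117/4950 - 137407/563 = -549482779/2786850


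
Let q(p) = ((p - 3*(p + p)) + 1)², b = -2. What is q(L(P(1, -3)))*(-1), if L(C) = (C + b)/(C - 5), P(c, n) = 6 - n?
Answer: -961/16 ≈ -60.063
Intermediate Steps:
L(C) = (-2 + C)/(-5 + C) (L(C) = (C - 2)/(C - 5) = (-2 + C)/(-5 + C))
q(p) = (1 - 5*p)² (q(p) = ((p - 6*p) + 1)² = (-5*p + 1)² = (1 - 5*p)²)
q(L(P(1, -3)))*(-1) = (-1 + 5*((-2 + (6 - 1*(-3)))/(-5 + (6 - 1*(-3)))))²*(-1) = (-1 + 5*((-2 + (6 + 3))/(-5 + (6 + 3))))²*(-1) = (-1 + 5*((-2 + 9)/(-5 + 9)))²*(-1) = (-1 + 5*(7/4))²*(-1) = (-1 + 35/4)²*(-1) = (31/4)²*(-1) = (961/16)*(-1) = -961/16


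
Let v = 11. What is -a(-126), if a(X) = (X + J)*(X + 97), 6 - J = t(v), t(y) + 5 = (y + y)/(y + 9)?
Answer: -33669/10 ≈ -3366.9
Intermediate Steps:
t(y) = -5 + 2*y/(9 + y) (t(y) = -5 + (y + y)/(y + 9) = -5 + (2*y)/(9 + y) = -5 + 2*y/(9 + y))
J = 99/10 (J = 6 - 3*(-15 - 1*11)/(9 + 11) = 6 - 3*(-15 - 11)/20 = 6 - 3*(-26)/20 = 6 - 1*(-39/10) = 6 + 39/10 = 99/10 ≈ 9.9000)
a(X) = (97 + X)*(99/10 + X) (a(X) = (X + 99/10)*(X + 97) = (99/10 + X)*(97 + X) = (97 + X)*(99/10 + X))
-a(-126) = -(9603/10 + (-126)² + (1069/10)*(-126)) = -(9603/10 + 15876 - 67347/5) = -1*33669/10 = -33669/10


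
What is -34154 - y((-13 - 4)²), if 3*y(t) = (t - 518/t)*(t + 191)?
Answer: -23150986/289 ≈ -80107.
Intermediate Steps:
y(t) = (191 + t)*(t - 518/t)/3 (y(t) = ((t - 518/t)*(t + 191))/3 = ((t - 518/t)*(191 + t))/3 = ((191 + t)*(t - 518/t))/3 = (191 + t)*(t - 518/t)/3)
-34154 - y((-13 - 4)²) = -34154 - (-98938 + (-13 - 4)²*(-518 + ((-13 - 4)²)² + 191*(-13 - 4)²))/(3*((-13 - 4)²)) = -34154 - (-98938 + (-17)²*(-518 + ((-17)²)² + 191*(-17)²))/(3*((-17)²)) = -34154 - (-98938 + 289*(-518 + 289² + 191*289))/(3*289) = -34154 - (-98938 + 289*(-518 + 83521 + 55199))/(3*289) = -34154 - (-98938 + 289*138202)/(3*289) = -34154 - (-98938 + 39940378)/(3*289) = -34154 - 39841440/(3*289) = -34154 - 1*13280480/289 = -34154 - 13280480/289 = -23150986/289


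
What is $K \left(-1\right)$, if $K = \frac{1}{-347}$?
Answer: $\frac{1}{347} \approx 0.0028818$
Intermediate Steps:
$K = - \frac{1}{347} \approx -0.0028818$
$K \left(-1\right) = \left(- \frac{1}{347}\right) \left(-1\right) = \frac{1}{347}$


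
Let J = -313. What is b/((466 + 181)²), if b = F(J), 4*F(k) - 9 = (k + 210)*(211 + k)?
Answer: 10515/1674436 ≈ 0.0062797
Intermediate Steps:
F(k) = 9/4 + (210 + k)*(211 + k)/4 (F(k) = 9/4 + ((k + 210)*(211 + k))/4 = 9/4 + ((210 + k)*(211 + k))/4 = 9/4 + (210 + k)*(211 + k)/4)
b = 10515/4 (b = 44319/4 + (¼)*(-313)² + (421/4)*(-313) = 44319/4 + (¼)*97969 - 131773/4 = 44319/4 + 97969/4 - 131773/4 = 10515/4 ≈ 2628.8)
b/((466 + 181)²) = 10515/(4*((466 + 181)²)) = 10515/(4*(647²)) = (10515/4)/418609 = (10515/4)*(1/418609) = 10515/1674436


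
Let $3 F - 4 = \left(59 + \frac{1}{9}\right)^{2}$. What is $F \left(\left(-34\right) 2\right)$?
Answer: $- \frac{19267664}{243} \approx -79291.0$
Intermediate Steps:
$F = \frac{283348}{243}$ ($F = \frac{4}{3} + \frac{\left(59 + \frac{1}{9}\right)^{2}}{3} = \frac{4}{3} + \frac{\left(\frac{532}{9}\right)^{2}}{3} = \frac{4}{3} + \frac{1}{3} \cdot \frac{283024}{81} = \frac{4}{3} + \frac{283024}{243} = \frac{283348}{243} \approx 1166.0$)
$F \left(\left(-34\right) 2\right) = \frac{283348 \left(\left(-34\right) 2\right)}{243} = \frac{283348}{243} \left(-68\right) = - \frac{19267664}{243}$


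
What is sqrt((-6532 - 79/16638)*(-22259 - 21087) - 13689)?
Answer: 2*sqrt(4898428553791434)/8319 ≈ 16826.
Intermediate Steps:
sqrt((-6532 - 79/16638)*(-22259 - 21087) - 13689) = sqrt((-6532 - 79*1/16638)*(-43346) - 13689) = sqrt((-6532 - 79/16638)*(-43346) - 13689) = sqrt(-108679495/16638*(-43346) - 13689) = sqrt(2355410695135/8319 - 13689) = sqrt(2355296816344/8319) = 2*sqrt(4898428553791434)/8319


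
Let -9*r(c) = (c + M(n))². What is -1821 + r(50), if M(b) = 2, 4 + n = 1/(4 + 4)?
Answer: -19093/9 ≈ -2121.4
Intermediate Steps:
n = -31/8 (n = -4 + 1/(4 + 4) = -4 + 1/8 = -4 + ⅛ = -31/8 ≈ -3.8750)
r(c) = -(2 + c)²/9 (r(c) = -(c + 2)²/9 = -(2 + c)²/9)
-1821 + r(50) = -1821 - (2 + 50)²/9 = -1821 - ⅑*52² = -1821 - ⅑*2704 = -1821 - 2704/9 = -19093/9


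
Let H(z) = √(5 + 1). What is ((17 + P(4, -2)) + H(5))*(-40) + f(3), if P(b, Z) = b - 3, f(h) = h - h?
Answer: -720 - 40*√6 ≈ -817.98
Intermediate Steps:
f(h) = 0
H(z) = √6
P(b, Z) = -3 + b
((17 + P(4, -2)) + H(5))*(-40) + f(3) = ((17 + (-3 + 4)) + √6)*(-40) + 0 = ((17 + 1) + √6)*(-40) + 0 = (18 + √6)*(-40) + 0 = (-720 - 40*√6) + 0 = -720 - 40*√6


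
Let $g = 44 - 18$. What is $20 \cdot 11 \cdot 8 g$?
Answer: $45760$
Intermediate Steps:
$g = 26$ ($g = 44 - 18 = 26$)
$20 \cdot 11 \cdot 8 g = 20 \cdot 11 \cdot 8 \cdot 26 = 20 \cdot 88 \cdot 26 = 1760 \cdot 26 = 45760$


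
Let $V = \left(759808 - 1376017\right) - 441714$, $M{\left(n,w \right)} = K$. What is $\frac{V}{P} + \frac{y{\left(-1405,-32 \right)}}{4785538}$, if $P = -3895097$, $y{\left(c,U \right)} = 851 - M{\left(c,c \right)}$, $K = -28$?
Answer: $\frac{5066154507837}{18640134707186} \approx 0.27179$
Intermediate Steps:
$M{\left(n,w \right)} = -28$
$y{\left(c,U \right)} = 879$ ($y{\left(c,U \right)} = 851 - -28 = 851 + 28 = 879$)
$V = -1057923$ ($V = -616209 - 441714 = -1057923$)
$\frac{V}{P} + \frac{y{\left(-1405,-32 \right)}}{4785538} = - \frac{1057923}{-3895097} + \frac{879}{4785538} = \left(-1057923\right) \left(- \frac{1}{3895097}\right) + 879 \cdot \frac{1}{4785538} = \frac{1057923}{3895097} + \frac{879}{4785538} = \frac{5066154507837}{18640134707186}$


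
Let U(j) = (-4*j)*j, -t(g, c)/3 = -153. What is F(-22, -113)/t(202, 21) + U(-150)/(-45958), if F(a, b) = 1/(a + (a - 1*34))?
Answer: 1611067021/822694158 ≈ 1.9583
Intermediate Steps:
t(g, c) = 459 (t(g, c) = -3*(-153) = 459)
F(a, b) = 1/(-34 + 2*a) (F(a, b) = 1/(a + (a - 34)) = 1/(a + (-34 + a)) = 1/(-34 + 2*a))
U(j) = -4*j**2
F(-22, -113)/t(202, 21) + U(-150)/(-45958) = (1/(2*(-17 - 22)))/459 - 4*(-150)**2/(-45958) = ((1/2)/(-39))*(1/459) - 4*22500*(-1/45958) = ((1/2)*(-1/39))*(1/459) - 90000*(-1/45958) = -1/78*1/459 + 45000/22979 = -1/35802 + 45000/22979 = 1611067021/822694158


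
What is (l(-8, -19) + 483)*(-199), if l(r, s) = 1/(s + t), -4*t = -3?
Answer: -7015745/73 ≈ -96106.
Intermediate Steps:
t = 3/4 (t = -1/4*(-3) = 3/4 ≈ 0.75000)
l(r, s) = 1/(3/4 + s) (l(r, s) = 1/(s + 3/4) = 1/(3/4 + s))
(l(-8, -19) + 483)*(-199) = (4/(3 + 4*(-19)) + 483)*(-199) = (4/(3 - 76) + 483)*(-199) = (4/(-73) + 483)*(-199) = (4*(-1/73) + 483)*(-199) = (-4/73 + 483)*(-199) = (35255/73)*(-199) = -7015745/73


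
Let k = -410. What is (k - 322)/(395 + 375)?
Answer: -366/385 ≈ -0.95065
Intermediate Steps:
(k - 322)/(395 + 375) = (-410 - 322)/(395 + 375) = -732/770 = -732*1/770 = -366/385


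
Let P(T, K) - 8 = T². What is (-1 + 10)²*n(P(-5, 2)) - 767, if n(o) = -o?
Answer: -3440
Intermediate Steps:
P(T, K) = 8 + T²
(-1 + 10)²*n(P(-5, 2)) - 767 = (-1 + 10)²*(-(8 + (-5)²)) - 767 = 9²*(-(8 + 25)) - 767 = 81*(-1*33) - 767 = 81*(-33) - 767 = -2673 - 767 = -3440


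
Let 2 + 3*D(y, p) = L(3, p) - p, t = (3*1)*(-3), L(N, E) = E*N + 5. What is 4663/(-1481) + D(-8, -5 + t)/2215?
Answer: -6204532/1968249 ≈ -3.1523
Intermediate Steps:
L(N, E) = 5 + E*N
t = -9 (t = 3*(-3) = -9)
D(y, p) = 1 + 2*p/3 (D(y, p) = -⅔ + ((5 + p*3) - p)/3 = -⅔ + ((5 + 3*p) - p)/3 = -⅔ + (5 + 2*p)/3 = -⅔ + (5/3 + 2*p/3) = 1 + 2*p/3)
4663/(-1481) + D(-8, -5 + t)/2215 = 4663/(-1481) + (1 + 2*(-5 - 9)/3)/2215 = 4663*(-1/1481) + (1 + (⅔)*(-14))*(1/2215) = -4663/1481 + (1 - 28/3)*(1/2215) = -4663/1481 - 25/3*1/2215 = -4663/1481 - 5/1329 = -6204532/1968249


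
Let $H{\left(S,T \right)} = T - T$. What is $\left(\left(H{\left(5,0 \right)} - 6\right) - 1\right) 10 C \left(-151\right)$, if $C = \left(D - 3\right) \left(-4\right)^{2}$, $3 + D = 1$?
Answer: $-845600$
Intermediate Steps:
$D = -2$ ($D = -3 + 1 = -2$)
$C = -80$ ($C = \left(-2 - 3\right) \left(-4\right)^{2} = \left(-5\right) 16 = -80$)
$H{\left(S,T \right)} = 0$
$\left(\left(H{\left(5,0 \right)} - 6\right) - 1\right) 10 C \left(-151\right) = \left(\left(0 - 6\right) - 1\right) 10 \left(-80\right) \left(-151\right) = \left(-6 - 1\right) 10 \left(-80\right) \left(-151\right) = \left(-7\right) 10 \left(-80\right) \left(-151\right) = \left(-70\right) \left(-80\right) \left(-151\right) = 5600 \left(-151\right) = -845600$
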